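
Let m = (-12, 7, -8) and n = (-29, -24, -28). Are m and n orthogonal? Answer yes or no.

no

m · n = (-12)·(-29) + 7·(-24) + (-8)·(-28) = 348 - 168 + 224 = 404
Nonzero, so the vectors are not orthogonal.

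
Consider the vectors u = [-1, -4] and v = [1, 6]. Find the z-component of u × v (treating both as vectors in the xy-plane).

-2

(-1)·6 - (-4)·1 = -6 - (-4) = -2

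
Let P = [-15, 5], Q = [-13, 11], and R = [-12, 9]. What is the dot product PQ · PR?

PQ = Q − P = (2, 6)
PR = R − P = (3, 4)
PQ · PR = 2·3 + 6·4 = 6 + 24 = 30

30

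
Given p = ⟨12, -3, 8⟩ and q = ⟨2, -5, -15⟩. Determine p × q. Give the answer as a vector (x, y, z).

(85, 196, -54)

i: (-3)·(-15) - 8·(-5) = 45 - (-40) = 85
j: 8·2 - 12·(-15) = 16 - (-180) = 196
k: 12·(-5) - (-3)·2 = -60 - (-6) = -54
p × q = (85, 196, -54)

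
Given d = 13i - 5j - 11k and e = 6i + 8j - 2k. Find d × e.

(98, -40, 134)

i: (-5)·(-2) - (-11)·8 = 10 - (-88) = 98
j: (-11)·6 - 13·(-2) = -66 - (-26) = -40
k: 13·8 - (-5)·6 = 104 - (-30) = 134
d × e = (98, -40, 134)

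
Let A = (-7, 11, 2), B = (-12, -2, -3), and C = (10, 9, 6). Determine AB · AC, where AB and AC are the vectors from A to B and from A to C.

-79

AB = B − A = (-5, -13, -5)
AC = C − A = (17, -2, 4)
AB · AC = (-5)·17 + (-13)·(-2) + (-5)·4 = -85 + 26 - 20 = -79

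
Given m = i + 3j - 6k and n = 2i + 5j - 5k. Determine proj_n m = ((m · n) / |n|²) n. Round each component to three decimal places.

m · n = 1·2 + 3·5 + (-6)·(-5) = 2 + 15 + 30 = 47
|n|² = 4 + 25 + 25 = 54
proj_n m = (47/54) · (2, 5, -5) ≈ (1.741, 4.352, -4.352)

(1.741, 4.352, -4.352)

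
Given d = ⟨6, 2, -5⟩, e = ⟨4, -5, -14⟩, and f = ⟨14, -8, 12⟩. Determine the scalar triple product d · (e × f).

e × f:
i: (-5)·12 - (-14)·(-8) = -60 - 112 = -172
j: (-14)·14 - 4·12 = -196 - 48 = -244
k: 4·(-8) - (-5)·14 = -32 - (-70) = 38
e × f = (-172, -244, 38)
d · (e × f) = 6·(-172) + 2·(-244) + (-5)·38 = -1032 - 488 - 190 = -1710

-1710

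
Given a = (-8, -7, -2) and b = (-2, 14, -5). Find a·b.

a · b = (-8)·(-2) + (-7)·14 + (-2)·(-5) = 16 - 98 + 10 = -72

-72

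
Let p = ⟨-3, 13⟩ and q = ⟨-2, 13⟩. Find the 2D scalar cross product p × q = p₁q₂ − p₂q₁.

-13

(-3)·13 - 13·(-2) = -39 - (-26) = -13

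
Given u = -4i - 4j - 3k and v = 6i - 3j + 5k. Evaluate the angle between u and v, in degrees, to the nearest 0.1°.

u · v = (-4)·6 + (-4)·(-3) + (-3)·5 = -24 + 12 - 15 = -27
|u|² = 16 + 16 + 9 = 41,  |u| = √41 ≈ 6.403124
|v|² = 36 + 9 + 25 = 70,  |v| = √70 ≈ 8.366600
cos θ = -27 / (6.403124 · 8.366600) ≈ -0.50399
θ = arccos(-0.50399) ≈ 120.3°

120.3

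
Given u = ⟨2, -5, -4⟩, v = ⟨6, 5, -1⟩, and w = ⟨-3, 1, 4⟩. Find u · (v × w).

v × w:
i: 5·4 - (-1)·1 = 20 - (-1) = 21
j: (-1)·(-3) - 6·4 = 3 - 24 = -21
k: 6·1 - 5·(-3) = 6 - (-15) = 21
v × w = (21, -21, 21)
u · (v × w) = 2·21 + (-5)·(-21) + (-4)·21 = 42 + 105 - 84 = 63

63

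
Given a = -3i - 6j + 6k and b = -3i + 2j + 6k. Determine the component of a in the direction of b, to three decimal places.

4.714

a · b = (-3)·(-3) + (-6)·2 + 6·6 = 9 - 12 + 36 = 33
|b| = √(9 + 4 + 36) = √49 ≈ 7.0000
comp_b a = 33 / √49 ≈ 4.714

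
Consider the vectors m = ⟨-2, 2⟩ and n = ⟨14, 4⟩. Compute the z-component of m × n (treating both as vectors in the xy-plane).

(-2)·4 - 2·14 = -8 - 28 = -36

-36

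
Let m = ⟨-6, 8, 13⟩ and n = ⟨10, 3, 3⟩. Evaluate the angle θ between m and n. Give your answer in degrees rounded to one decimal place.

m · n = (-6)·10 + 8·3 + 13·3 = -60 + 24 + 39 = 3
|m|² = 36 + 64 + 169 = 269,  |m| = √269 ≈ 16.401219
|n|² = 100 + 9 + 9 = 118,  |n| = √118 ≈ 10.862780
cos θ = 3 / (16.401219 · 10.862780) ≈ 0.01684
θ = arccos(0.01684) ≈ 89.0°

89.0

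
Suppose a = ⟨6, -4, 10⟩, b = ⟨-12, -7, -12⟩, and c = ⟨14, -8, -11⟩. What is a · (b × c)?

b × c:
i: (-7)·(-11) - (-12)·(-8) = 77 - 96 = -19
j: (-12)·14 - (-12)·(-11) = -168 - 132 = -300
k: (-12)·(-8) - (-7)·14 = 96 - (-98) = 194
b × c = (-19, -300, 194)
a · (b × c) = 6·(-19) + (-4)·(-300) + 10·194 = -114 + 1200 + 1940 = 3026

3026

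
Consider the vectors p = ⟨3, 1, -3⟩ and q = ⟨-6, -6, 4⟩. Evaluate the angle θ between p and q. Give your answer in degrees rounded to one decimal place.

151.7

p · q = 3·(-6) + 1·(-6) + (-3)·4 = -18 - 6 - 12 = -36
|p|² = 9 + 1 + 9 = 19,  |p| = √19 ≈ 4.358899
|q|² = 36 + 36 + 16 = 88,  |q| = √88 ≈ 9.380832
cos θ = -36 / (4.358899 · 9.380832) ≈ -0.88041
θ = arccos(-0.88041) ≈ 151.7°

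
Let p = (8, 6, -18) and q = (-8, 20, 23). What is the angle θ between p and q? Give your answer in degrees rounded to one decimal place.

p · q = 8·(-8) + 6·20 + (-18)·23 = -64 + 120 - 414 = -358
|p|² = 64 + 36 + 324 = 424,  |p| = √424 ≈ 20.591260
|q|² = 64 + 400 + 529 = 993,  |q| = √993 ≈ 31.511903
cos θ = -358 / (20.591260 · 31.511903) ≈ -0.55173
θ = arccos(-0.55173) ≈ 123.5°

123.5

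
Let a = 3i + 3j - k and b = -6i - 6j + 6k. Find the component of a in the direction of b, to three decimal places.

a · b = 3·(-6) + 3·(-6) + (-1)·6 = -18 - 18 - 6 = -42
|b| = √(36 + 36 + 36) = √108 ≈ 10.3923
comp_b a = -42 / √108 ≈ -4.041

-4.041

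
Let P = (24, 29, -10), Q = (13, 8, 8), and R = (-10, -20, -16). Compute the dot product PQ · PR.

1295

PQ = Q − P = (-11, -21, 18)
PR = R − P = (-34, -49, -6)
PQ · PR = (-11)·(-34) + (-21)·(-49) + 18·(-6) = 374 + 1029 - 108 = 1295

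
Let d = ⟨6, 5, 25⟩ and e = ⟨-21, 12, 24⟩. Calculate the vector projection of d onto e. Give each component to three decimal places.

d · e = 6·(-21) + 5·12 + 25·24 = -126 + 60 + 600 = 534
|e|² = 441 + 144 + 576 = 1161
proj_e d = (534/1161) · (-21, 12, 24) ≈ (-9.659, 5.519, 11.039)

(-9.659, 5.519, 11.039)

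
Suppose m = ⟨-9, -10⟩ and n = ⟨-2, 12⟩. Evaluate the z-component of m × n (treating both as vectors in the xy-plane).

(-9)·12 - (-10)·(-2) = -108 - 20 = -128

-128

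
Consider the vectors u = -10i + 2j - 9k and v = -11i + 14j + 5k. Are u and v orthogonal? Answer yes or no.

u · v = (-10)·(-11) + 2·14 + (-9)·5 = 110 + 28 - 45 = 93
Nonzero, so the vectors are not orthogonal.

no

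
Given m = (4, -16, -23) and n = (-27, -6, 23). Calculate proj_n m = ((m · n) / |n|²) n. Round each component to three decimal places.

(11.288, 2.509, -9.616)

m · n = 4·(-27) + (-16)·(-6) + (-23)·23 = -108 + 96 - 529 = -541
|n|² = 729 + 36 + 529 = 1294
proj_n m = (-541/1294) · (-27, -6, 23) ≈ (11.288, 2.509, -9.616)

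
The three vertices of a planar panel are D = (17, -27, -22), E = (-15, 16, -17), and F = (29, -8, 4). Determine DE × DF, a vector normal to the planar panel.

(1023, 892, -1124)

DE = (-32, 43, 5)
DF = (12, 19, 26)
i: 43·26 - 5·19 = 1118 - 95 = 1023
j: 5·12 - (-32)·26 = 60 - (-832) = 892
k: (-32)·19 - 43·12 = -608 - 516 = -1124
DE × DF = (1023, 892, -1124)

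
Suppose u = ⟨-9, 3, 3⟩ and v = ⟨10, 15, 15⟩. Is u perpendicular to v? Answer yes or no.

yes

u · v = (-9)·10 + 3·15 + 3·15 = -90 + 45 + 45 = 0
Zero, so the vectors are orthogonal.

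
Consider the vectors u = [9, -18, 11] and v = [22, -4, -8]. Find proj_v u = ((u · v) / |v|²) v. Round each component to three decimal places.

u · v = 9·22 + (-18)·(-4) + 11·(-8) = 198 + 72 - 88 = 182
|v|² = 484 + 16 + 64 = 564
proj_v u = (182/564) · (22, -4, -8) ≈ (7.099, -1.291, -2.582)

(7.099, -1.291, -2.582)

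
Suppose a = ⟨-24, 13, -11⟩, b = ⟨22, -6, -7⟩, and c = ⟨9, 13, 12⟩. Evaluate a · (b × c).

b × c:
i: (-6)·12 - (-7)·13 = -72 - (-91) = 19
j: (-7)·9 - 22·12 = -63 - 264 = -327
k: 22·13 - (-6)·9 = 286 - (-54) = 340
b × c = (19, -327, 340)
a · (b × c) = (-24)·19 + 13·(-327) + (-11)·340 = -456 - 4251 - 3740 = -8447

-8447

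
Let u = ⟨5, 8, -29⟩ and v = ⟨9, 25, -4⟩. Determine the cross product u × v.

(693, -241, 53)

i: 8·(-4) - (-29)·25 = -32 - (-725) = 693
j: (-29)·9 - 5·(-4) = -261 - (-20) = -241
k: 5·25 - 8·9 = 125 - 72 = 53
u × v = (693, -241, 53)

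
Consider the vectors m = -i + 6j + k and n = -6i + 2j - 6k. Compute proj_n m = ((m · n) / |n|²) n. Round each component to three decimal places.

m · n = (-1)·(-6) + 6·2 + 1·(-6) = 6 + 12 - 6 = 12
|n|² = 36 + 4 + 36 = 76
proj_n m = (12/76) · (-6, 2, -6) ≈ (-0.947, 0.316, -0.947)

(-0.947, 0.316, -0.947)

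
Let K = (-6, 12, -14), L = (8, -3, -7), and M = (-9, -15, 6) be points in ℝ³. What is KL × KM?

(-111, -301, -423)

KL = (14, -15, 7)
KM = (-3, -27, 20)
i: (-15)·20 - 7·(-27) = -300 - (-189) = -111
j: 7·(-3) - 14·20 = -21 - 280 = -301
k: 14·(-27) - (-15)·(-3) = -378 - 45 = -423
KL × KM = (-111, -301, -423)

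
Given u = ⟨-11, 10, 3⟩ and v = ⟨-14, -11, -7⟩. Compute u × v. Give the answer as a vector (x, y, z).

(-37, -119, 261)

i: 10·(-7) - 3·(-11) = -70 - (-33) = -37
j: 3·(-14) - (-11)·(-7) = -42 - 77 = -119
k: (-11)·(-11) - 10·(-14) = 121 - (-140) = 261
u × v = (-37, -119, 261)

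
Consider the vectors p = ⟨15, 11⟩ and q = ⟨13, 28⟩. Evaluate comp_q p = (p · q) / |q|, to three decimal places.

p · q = 15·13 + 11·28 = 195 + 308 = 503
|q| = √(169 + 784) = √953 ≈ 30.8707
comp_q p = 503 / √953 ≈ 16.294

16.294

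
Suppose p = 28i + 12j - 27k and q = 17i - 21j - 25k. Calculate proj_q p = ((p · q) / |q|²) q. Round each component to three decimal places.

p · q = 28·17 + 12·(-21) + (-27)·(-25) = 476 - 252 + 675 = 899
|q|² = 289 + 441 + 625 = 1355
proj_q p = (899/1355) · (17, -21, -25) ≈ (11.279, -13.933, -16.587)

(11.279, -13.933, -16.587)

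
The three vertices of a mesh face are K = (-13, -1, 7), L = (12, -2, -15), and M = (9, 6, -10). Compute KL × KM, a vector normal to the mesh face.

KL = (25, -1, -22)
KM = (22, 7, -17)
i: (-1)·(-17) - (-22)·7 = 17 - (-154) = 171
j: (-22)·22 - 25·(-17) = -484 - (-425) = -59
k: 25·7 - (-1)·22 = 175 - (-22) = 197
KL × KM = (171, -59, 197)

(171, -59, 197)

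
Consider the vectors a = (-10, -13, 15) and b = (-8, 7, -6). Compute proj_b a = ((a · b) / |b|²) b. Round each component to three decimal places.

(5.423, -4.745, 4.067)

a · b = (-10)·(-8) + (-13)·7 + 15·(-6) = 80 - 91 - 90 = -101
|b|² = 64 + 49 + 36 = 149
proj_b a = (-101/149) · (-8, 7, -6) ≈ (5.423, -4.745, 4.067)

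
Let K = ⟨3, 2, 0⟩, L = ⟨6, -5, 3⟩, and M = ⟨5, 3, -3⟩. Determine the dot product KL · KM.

-10

KL = L − K = (3, -7, 3)
KM = M − K = (2, 1, -3)
KL · KM = 3·2 + (-7)·1 + 3·(-3) = 6 - 7 - 9 = -10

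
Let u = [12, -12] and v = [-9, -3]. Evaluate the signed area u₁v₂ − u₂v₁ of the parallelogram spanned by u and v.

-144

12·(-3) - (-12)·(-9) = -36 - 108 = -144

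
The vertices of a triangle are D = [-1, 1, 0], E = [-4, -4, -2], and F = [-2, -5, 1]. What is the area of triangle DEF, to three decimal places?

DE = (-3, -5, -2),  DF = (-1, -6, 1)
i: (-5)·1 - (-2)·(-6) = -5 - 12 = -17
j: (-2)·(-1) - (-3)·1 = 2 - (-3) = 5
k: (-3)·(-6) - (-5)·(-1) = 18 - 5 = 13
DE × DF = (-17, 5, 13)
|DE × DF| = √483 ≈ 21.9773
area = ½ · 21.9773 ≈ 10.989

10.989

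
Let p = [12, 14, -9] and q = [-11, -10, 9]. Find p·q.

p · q = 12·(-11) + 14·(-10) + (-9)·9 = -132 - 140 - 81 = -353

-353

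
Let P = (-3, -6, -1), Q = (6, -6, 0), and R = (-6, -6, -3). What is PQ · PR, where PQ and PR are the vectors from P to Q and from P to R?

PQ = Q − P = (9, 0, 1)
PR = R − P = (-3, 0, -2)
PQ · PR = 9·(-3) + 0·0 + 1·(-2) = -27 + 0 - 2 = -29

-29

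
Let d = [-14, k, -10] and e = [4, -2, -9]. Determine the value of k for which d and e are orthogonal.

17

d · e = (-14)·4 + k·(-2) + (-10)·(-9) = 34 - 2k
Set equal to 0: -2k = -34, so k = 17.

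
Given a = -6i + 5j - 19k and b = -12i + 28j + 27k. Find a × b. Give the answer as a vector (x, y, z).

i: 5·27 - (-19)·28 = 135 - (-532) = 667
j: (-19)·(-12) - (-6)·27 = 228 - (-162) = 390
k: (-6)·28 - 5·(-12) = -168 - (-60) = -108
a × b = (667, 390, -108)

(667, 390, -108)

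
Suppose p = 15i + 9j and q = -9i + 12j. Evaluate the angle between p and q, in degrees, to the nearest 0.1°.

p · q = 15·(-9) + 9·12 = -135 + 108 = -27
|p|² = 225 + 81 = 306,  |p| = √306 ≈ 17.492856
|q|² = 81 + 144 = 225,  |q| = √225 ≈ 15.000000
cos θ = -27 / (17.492856 · 15.000000) ≈ -0.10290
θ = arccos(-0.10290) ≈ 95.9°

95.9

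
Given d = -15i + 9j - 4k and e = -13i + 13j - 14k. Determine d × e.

i: 9·(-14) - (-4)·13 = -126 - (-52) = -74
j: (-4)·(-13) - (-15)·(-14) = 52 - 210 = -158
k: (-15)·13 - 9·(-13) = -195 - (-117) = -78
d × e = (-74, -158, -78)

(-74, -158, -78)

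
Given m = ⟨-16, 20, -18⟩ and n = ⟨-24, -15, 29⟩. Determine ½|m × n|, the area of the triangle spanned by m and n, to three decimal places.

i: 20·29 - (-18)·(-15) = 580 - 270 = 310
j: (-18)·(-24) - (-16)·29 = 432 - (-464) = 896
k: (-16)·(-15) - 20·(-24) = 240 - (-480) = 720
m × n = (310, 896, 720)
|m × n| = √(310² + 896² + 720²) = √1417316 ≈ 1190.5108
area = ½ · 1190.5108 ≈ 595.255

595.255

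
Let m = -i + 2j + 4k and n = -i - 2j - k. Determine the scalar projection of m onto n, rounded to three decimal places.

m · n = (-1)·(-1) + 2·(-2) + 4·(-1) = 1 - 4 - 4 = -7
|n| = √(1 + 4 + 1) = √6 ≈ 2.4495
comp_n m = -7 / √6 ≈ -2.858

-2.858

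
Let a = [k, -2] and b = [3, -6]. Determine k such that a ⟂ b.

a · b = k·3 + (-2)·(-6) = 12 + 3k
Set equal to 0: 3k = -12, so k = -4.

-4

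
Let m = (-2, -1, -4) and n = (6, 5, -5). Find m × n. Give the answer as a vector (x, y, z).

(25, -34, -4)

i: (-1)·(-5) - (-4)·5 = 5 - (-20) = 25
j: (-4)·6 - (-2)·(-5) = -24 - 10 = -34
k: (-2)·5 - (-1)·6 = -10 - (-6) = -4
m × n = (25, -34, -4)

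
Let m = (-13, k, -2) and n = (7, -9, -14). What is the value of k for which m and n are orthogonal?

-7

m · n = (-13)·7 + k·(-9) + (-2)·(-14) = -63 - 9k
Set equal to 0: -9k = 63, so k = -7.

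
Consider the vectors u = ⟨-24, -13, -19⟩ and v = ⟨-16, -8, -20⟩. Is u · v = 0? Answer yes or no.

u · v = (-24)·(-16) + (-13)·(-8) + (-19)·(-20) = 384 + 104 + 380 = 868
Nonzero, so the vectors are not orthogonal.

no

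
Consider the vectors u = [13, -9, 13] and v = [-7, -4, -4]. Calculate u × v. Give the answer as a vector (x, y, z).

(88, -39, -115)

i: (-9)·(-4) - 13·(-4) = 36 - (-52) = 88
j: 13·(-7) - 13·(-4) = -91 - (-52) = -39
k: 13·(-4) - (-9)·(-7) = -52 - 63 = -115
u × v = (88, -39, -115)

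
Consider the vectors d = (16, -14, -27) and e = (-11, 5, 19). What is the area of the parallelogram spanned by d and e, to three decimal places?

150.619

i: (-14)·19 - (-27)·5 = -266 - (-135) = -131
j: (-27)·(-11) - 16·19 = 297 - 304 = -7
k: 16·5 - (-14)·(-11) = 80 - 154 = -74
d × e = (-131, -7, -74)
|d × e| = √((-131)² + (-7)² + (-74)²) = √22686 ≈ 150.6187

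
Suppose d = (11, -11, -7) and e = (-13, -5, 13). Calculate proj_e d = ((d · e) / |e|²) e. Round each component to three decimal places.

(6.410, 2.466, -6.410)

d · e = 11·(-13) + (-11)·(-5) + (-7)·13 = -143 + 55 - 91 = -179
|e|² = 169 + 25 + 169 = 363
proj_e d = (-179/363) · (-13, -5, 13) ≈ (6.410, 2.466, -6.410)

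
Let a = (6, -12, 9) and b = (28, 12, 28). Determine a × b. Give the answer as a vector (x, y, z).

i: (-12)·28 - 9·12 = -336 - 108 = -444
j: 9·28 - 6·28 = 252 - 168 = 84
k: 6·12 - (-12)·28 = 72 - (-336) = 408
a × b = (-444, 84, 408)

(-444, 84, 408)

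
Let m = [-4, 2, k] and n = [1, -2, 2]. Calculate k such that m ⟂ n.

m · n = (-4)·1 + 2·(-2) + k·2 = -8 + 2k
Set equal to 0: 2k = 8, so k = 4.

4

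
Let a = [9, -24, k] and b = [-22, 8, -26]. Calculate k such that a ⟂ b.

-15

a · b = 9·(-22) + (-24)·8 + k·(-26) = -390 - 26k
Set equal to 0: -26k = 390, so k = -15.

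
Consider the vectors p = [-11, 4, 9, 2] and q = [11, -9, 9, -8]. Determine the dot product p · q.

p · q = (-11)·11 + 4·(-9) + 9·9 + 2·(-8) = -121 - 36 + 81 - 16 = -92

-92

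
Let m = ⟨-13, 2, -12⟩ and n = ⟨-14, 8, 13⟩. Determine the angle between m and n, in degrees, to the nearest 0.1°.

m · n = (-13)·(-14) + 2·8 + (-12)·13 = 182 + 16 - 156 = 42
|m|² = 169 + 4 + 144 = 317,  |m| = √317 ≈ 17.804494
|n|² = 196 + 64 + 169 = 429,  |n| = √429 ≈ 20.712315
cos θ = 42 / (17.804494 · 20.712315) ≈ 0.11389
θ = arccos(0.11389) ≈ 83.5°

83.5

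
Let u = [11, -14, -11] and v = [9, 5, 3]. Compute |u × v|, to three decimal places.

i: (-14)·3 - (-11)·5 = -42 - (-55) = 13
j: (-11)·9 - 11·3 = -99 - 33 = -132
k: 11·5 - (-14)·9 = 55 - (-126) = 181
u × v = (13, -132, 181)
|u × v| = √(13² + (-132)² + 181²) = √50354 ≈ 224.3970

224.397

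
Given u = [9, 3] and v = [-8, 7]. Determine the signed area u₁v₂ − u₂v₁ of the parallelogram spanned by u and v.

87

9·7 - 3·(-8) = 63 - (-24) = 87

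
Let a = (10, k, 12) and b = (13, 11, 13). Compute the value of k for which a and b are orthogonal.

a · b = 10·13 + k·11 + 12·13 = 286 + 11k
Set equal to 0: 11k = -286, so k = -26.

-26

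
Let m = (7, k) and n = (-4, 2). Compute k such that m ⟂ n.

m · n = 7·(-4) + k·2 = -28 + 2k
Set equal to 0: 2k = 28, so k = 14.

14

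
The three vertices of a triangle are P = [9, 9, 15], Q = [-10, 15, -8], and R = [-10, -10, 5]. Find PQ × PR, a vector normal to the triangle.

(-497, 247, 475)

PQ = (-19, 6, -23)
PR = (-19, -19, -10)
i: 6·(-10) - (-23)·(-19) = -60 - 437 = -497
j: (-23)·(-19) - (-19)·(-10) = 437 - 190 = 247
k: (-19)·(-19) - 6·(-19) = 361 - (-114) = 475
PQ × PR = (-497, 247, 475)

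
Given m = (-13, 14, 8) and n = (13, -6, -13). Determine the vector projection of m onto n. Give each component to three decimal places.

(-12.409, 5.727, 12.409)

m · n = (-13)·13 + 14·(-6) + 8·(-13) = -169 - 84 - 104 = -357
|n|² = 169 + 36 + 169 = 374
proj_n m = (-357/374) · (13, -6, -13) ≈ (-12.409, 5.727, 12.409)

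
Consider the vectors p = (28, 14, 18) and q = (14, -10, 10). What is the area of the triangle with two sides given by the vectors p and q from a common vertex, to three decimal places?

287.124

i: 14·10 - 18·(-10) = 140 - (-180) = 320
j: 18·14 - 28·10 = 252 - 280 = -28
k: 28·(-10) - 14·14 = -280 - 196 = -476
p × q = (320, -28, -476)
|p × q| = √(320² + (-28)² + (-476)²) = √329760 ≈ 574.2473
area = ½ · 574.2473 ≈ 287.124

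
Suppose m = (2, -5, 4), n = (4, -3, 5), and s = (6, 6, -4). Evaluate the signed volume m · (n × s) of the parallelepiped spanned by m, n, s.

-98

n × s:
i: (-3)·(-4) - 5·6 = 12 - 30 = -18
j: 5·6 - 4·(-4) = 30 - (-16) = 46
k: 4·6 - (-3)·6 = 24 - (-18) = 42
n × s = (-18, 46, 42)
m · (n × s) = 2·(-18) + (-5)·46 + 4·42 = -36 - 230 + 168 = -98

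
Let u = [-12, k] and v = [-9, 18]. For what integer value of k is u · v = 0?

-6

u · v = (-12)·(-9) + k·18 = 108 + 18k
Set equal to 0: 18k = -108, so k = -6.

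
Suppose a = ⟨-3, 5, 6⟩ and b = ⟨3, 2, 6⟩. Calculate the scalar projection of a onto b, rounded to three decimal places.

5.286

a · b = (-3)·3 + 5·2 + 6·6 = -9 + 10 + 36 = 37
|b| = √(9 + 4 + 36) = √49 ≈ 7.0000
comp_b a = 37 / √49 ≈ 5.286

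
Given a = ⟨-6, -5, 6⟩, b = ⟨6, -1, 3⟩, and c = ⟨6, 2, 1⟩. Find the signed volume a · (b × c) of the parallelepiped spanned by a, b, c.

90

b × c:
i: (-1)·1 - 3·2 = -1 - 6 = -7
j: 3·6 - 6·1 = 18 - 6 = 12
k: 6·2 - (-1)·6 = 12 - (-6) = 18
b × c = (-7, 12, 18)
a · (b × c) = (-6)·(-7) + (-5)·12 + 6·18 = 42 - 60 + 108 = 90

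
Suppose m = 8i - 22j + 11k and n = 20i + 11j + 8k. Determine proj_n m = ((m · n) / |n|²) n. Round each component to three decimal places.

m · n = 8·20 + (-22)·11 + 11·8 = 160 - 242 + 88 = 6
|n|² = 400 + 121 + 64 = 585
proj_n m = (6/585) · (20, 11, 8) ≈ (0.205, 0.113, 0.082)

(0.205, 0.113, 0.082)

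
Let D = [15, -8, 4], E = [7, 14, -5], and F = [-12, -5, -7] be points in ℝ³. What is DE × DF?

DE = (-8, 22, -9)
DF = (-27, 3, -11)
i: 22·(-11) - (-9)·3 = -242 - (-27) = -215
j: (-9)·(-27) - (-8)·(-11) = 243 - 88 = 155
k: (-8)·3 - 22·(-27) = -24 - (-594) = 570
DE × DF = (-215, 155, 570)

(-215, 155, 570)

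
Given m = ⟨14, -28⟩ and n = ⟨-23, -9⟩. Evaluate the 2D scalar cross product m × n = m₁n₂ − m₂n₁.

14·(-9) - (-28)·(-23) = -126 - 644 = -770

-770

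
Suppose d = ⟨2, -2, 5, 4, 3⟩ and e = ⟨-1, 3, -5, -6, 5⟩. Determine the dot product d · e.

d · e = 2·(-1) + (-2)·3 + 5·(-5) + 4·(-6) + 3·5 = -2 - 6 - 25 - 24 + 15 = -42

-42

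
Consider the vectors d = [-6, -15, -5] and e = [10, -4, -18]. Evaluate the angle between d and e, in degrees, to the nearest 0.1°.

d · e = (-6)·10 + (-15)·(-4) + (-5)·(-18) = -60 + 60 + 90 = 90
|d|² = 36 + 225 + 25 = 286,  |d| = √286 ≈ 16.911535
|e|² = 100 + 16 + 324 = 440,  |e| = √440 ≈ 20.976177
cos θ = 90 / (16.911535 · 20.976177) ≈ 0.25371
θ = arccos(0.25371) ≈ 75.3°

75.3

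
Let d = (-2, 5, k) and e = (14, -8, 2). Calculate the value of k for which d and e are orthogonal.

34

d · e = (-2)·14 + 5·(-8) + k·2 = -68 + 2k
Set equal to 0: 2k = 68, so k = 34.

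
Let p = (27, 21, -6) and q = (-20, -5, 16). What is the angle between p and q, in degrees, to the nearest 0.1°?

p · q = 27·(-20) + 21·(-5) + (-6)·16 = -540 - 105 - 96 = -741
|p|² = 729 + 441 + 36 = 1206,  |p| = √1206 ≈ 34.727511
|q|² = 400 + 25 + 256 = 681,  |q| = √681 ≈ 26.095977
cos θ = -741 / (34.727511 · 26.095977) ≈ -0.81766
θ = arccos(-0.81766) ≈ 144.9°

144.9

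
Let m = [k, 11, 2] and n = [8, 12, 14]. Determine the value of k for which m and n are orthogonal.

m · n = k·8 + 11·12 + 2·14 = 160 + 8k
Set equal to 0: 8k = -160, so k = -20.

-20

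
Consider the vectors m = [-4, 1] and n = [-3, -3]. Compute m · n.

m · n = (-4)·(-3) + 1·(-3) = 12 - 3 = 9

9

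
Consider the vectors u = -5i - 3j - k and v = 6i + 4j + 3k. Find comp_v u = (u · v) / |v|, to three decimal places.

-5.762

u · v = (-5)·6 + (-3)·4 + (-1)·3 = -30 - 12 - 3 = -45
|v| = √(36 + 16 + 9) = √61 ≈ 7.8102
comp_v u = -45 / √61 ≈ -5.762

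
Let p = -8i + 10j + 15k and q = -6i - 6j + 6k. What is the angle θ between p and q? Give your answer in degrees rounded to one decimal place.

67.6

p · q = (-8)·(-6) + 10·(-6) + 15·6 = 48 - 60 + 90 = 78
|p|² = 64 + 100 + 225 = 389,  |p| = √389 ≈ 19.723083
|q|² = 36 + 36 + 36 = 108,  |q| = √108 ≈ 10.392305
cos θ = 78 / (19.723083 · 10.392305) ≈ 0.38055
θ = arccos(0.38055) ≈ 67.6°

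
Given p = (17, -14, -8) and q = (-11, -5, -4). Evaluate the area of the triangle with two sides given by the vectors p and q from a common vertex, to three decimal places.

142.927

i: (-14)·(-4) - (-8)·(-5) = 56 - 40 = 16
j: (-8)·(-11) - 17·(-4) = 88 - (-68) = 156
k: 17·(-5) - (-14)·(-11) = -85 - 154 = -239
p × q = (16, 156, -239)
|p × q| = √(16² + 156² + (-239)²) = √81713 ≈ 285.8549
area = ½ · 285.8549 ≈ 142.927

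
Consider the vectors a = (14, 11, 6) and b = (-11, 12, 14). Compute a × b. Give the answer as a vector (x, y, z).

i: 11·14 - 6·12 = 154 - 72 = 82
j: 6·(-11) - 14·14 = -66 - 196 = -262
k: 14·12 - 11·(-11) = 168 - (-121) = 289
a × b = (82, -262, 289)

(82, -262, 289)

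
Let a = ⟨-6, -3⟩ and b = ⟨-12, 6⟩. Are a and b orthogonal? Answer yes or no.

a · b = (-6)·(-12) + (-3)·6 = 72 - 18 = 54
Nonzero, so the vectors are not orthogonal.

no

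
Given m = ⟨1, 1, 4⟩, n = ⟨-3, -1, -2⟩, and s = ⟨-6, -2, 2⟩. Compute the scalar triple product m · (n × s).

n × s:
i: (-1)·2 - (-2)·(-2) = -2 - 4 = -6
j: (-2)·(-6) - (-3)·2 = 12 - (-6) = 18
k: (-3)·(-2) - (-1)·(-6) = 6 - 6 = 0
n × s = (-6, 18, 0)
m · (n × s) = 1·(-6) + 1·18 + 4·0 = -6 + 18 + 0 = 12

12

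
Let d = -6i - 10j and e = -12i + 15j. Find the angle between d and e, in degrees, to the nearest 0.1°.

110.4

d · e = (-6)·(-12) + (-10)·15 = 72 - 150 = -78
|d|² = 36 + 100 = 136,  |d| = √136 ≈ 11.661904
|e|² = 144 + 225 = 369,  |e| = √369 ≈ 19.209373
cos θ = -78 / (11.661904 · 19.209373) ≈ -0.34819
θ = arccos(-0.34819) ≈ 110.4°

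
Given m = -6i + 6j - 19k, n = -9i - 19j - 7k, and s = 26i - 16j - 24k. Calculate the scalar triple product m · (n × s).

n × s:
i: (-19)·(-24) - (-7)·(-16) = 456 - 112 = 344
j: (-7)·26 - (-9)·(-24) = -182 - 216 = -398
k: (-9)·(-16) - (-19)·26 = 144 - (-494) = 638
n × s = (344, -398, 638)
m · (n × s) = (-6)·344 + 6·(-398) + (-19)·638 = -2064 - 2388 - 12122 = -16574

-16574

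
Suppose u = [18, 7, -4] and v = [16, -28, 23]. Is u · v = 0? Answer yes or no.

yes

u · v = 18·16 + 7·(-28) + (-4)·23 = 288 - 196 - 92 = 0
Zero, so the vectors are orthogonal.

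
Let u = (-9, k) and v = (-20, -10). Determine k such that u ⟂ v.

18

u · v = (-9)·(-20) + k·(-10) = 180 - 10k
Set equal to 0: -10k = -180, so k = 18.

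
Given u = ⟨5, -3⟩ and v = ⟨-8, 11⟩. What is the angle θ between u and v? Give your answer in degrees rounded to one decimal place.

157.0

u · v = 5·(-8) + (-3)·11 = -40 - 33 = -73
|u|² = 25 + 9 = 34,  |u| = √34 ≈ 5.830952
|v|² = 64 + 121 = 185,  |v| = √185 ≈ 13.601471
cos θ = -73 / (5.830952 · 13.601471) ≈ -0.92044
θ = arccos(-0.92044) ≈ 157.0°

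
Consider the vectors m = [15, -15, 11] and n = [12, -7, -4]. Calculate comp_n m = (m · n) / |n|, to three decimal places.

16.670

m · n = 15·12 + (-15)·(-7) + 11·(-4) = 180 + 105 - 44 = 241
|n| = √(144 + 49 + 16) = √209 ≈ 14.4568
comp_n m = 241 / √209 ≈ 16.670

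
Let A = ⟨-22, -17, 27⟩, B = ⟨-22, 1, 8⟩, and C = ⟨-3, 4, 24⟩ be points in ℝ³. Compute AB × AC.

AB = (0, 18, -19)
AC = (19, 21, -3)
i: 18·(-3) - (-19)·21 = -54 - (-399) = 345
j: (-19)·19 - 0·(-3) = -361 - 0 = -361
k: 0·21 - 18·19 = 0 - 342 = -342
AB × AC = (345, -361, -342)

(345, -361, -342)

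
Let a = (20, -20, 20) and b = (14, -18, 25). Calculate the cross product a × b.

(-140, -220, -80)

i: (-20)·25 - 20·(-18) = -500 - (-360) = -140
j: 20·14 - 20·25 = 280 - 500 = -220
k: 20·(-18) - (-20)·14 = -360 - (-280) = -80
a × b = (-140, -220, -80)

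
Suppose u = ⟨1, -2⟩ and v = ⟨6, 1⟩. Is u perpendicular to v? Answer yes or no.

no

u · v = 1·6 + (-2)·1 = 6 - 2 = 4
Nonzero, so the vectors are not orthogonal.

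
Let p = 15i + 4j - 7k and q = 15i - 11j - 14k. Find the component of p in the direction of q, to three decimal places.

11.984

p · q = 15·15 + 4·(-11) + (-7)·(-14) = 225 - 44 + 98 = 279
|q| = √(225 + 121 + 196) = √542 ≈ 23.2809
comp_q p = 279 / √542 ≈ 11.984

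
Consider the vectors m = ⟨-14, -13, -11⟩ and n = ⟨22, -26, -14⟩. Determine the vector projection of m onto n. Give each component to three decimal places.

(2.985, -3.528, -1.900)

m · n = (-14)·22 + (-13)·(-26) + (-11)·(-14) = -308 + 338 + 154 = 184
|n|² = 484 + 676 + 196 = 1356
proj_n m = (184/1356) · (22, -26, -14) ≈ (2.985, -3.528, -1.900)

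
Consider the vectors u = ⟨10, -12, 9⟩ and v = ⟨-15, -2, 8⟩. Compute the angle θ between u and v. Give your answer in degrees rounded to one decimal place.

100.1

u · v = 10·(-15) + (-12)·(-2) + 9·8 = -150 + 24 + 72 = -54
|u|² = 100 + 144 + 81 = 325,  |u| = √325 ≈ 18.027756
|v|² = 225 + 4 + 64 = 293,  |v| = √293 ≈ 17.117243
cos θ = -54 / (18.027756 · 17.117243) ≈ -0.17499
θ = arccos(-0.17499) ≈ 100.1°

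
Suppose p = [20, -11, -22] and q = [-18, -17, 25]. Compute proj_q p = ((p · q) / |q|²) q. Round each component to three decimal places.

(10.512, 9.928, -14.600)

p · q = 20·(-18) + (-11)·(-17) + (-22)·25 = -360 + 187 - 550 = -723
|q|² = 324 + 289 + 625 = 1238
proj_q p = (-723/1238) · (-18, -17, 25) ≈ (10.512, 9.928, -14.600)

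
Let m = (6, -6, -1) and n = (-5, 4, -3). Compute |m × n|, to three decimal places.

32.388

i: (-6)·(-3) - (-1)·4 = 18 - (-4) = 22
j: (-1)·(-5) - 6·(-3) = 5 - (-18) = 23
k: 6·4 - (-6)·(-5) = 24 - 30 = -6
m × n = (22, 23, -6)
|m × n| = √(22² + 23² + (-6)²) = √1049 ≈ 32.3883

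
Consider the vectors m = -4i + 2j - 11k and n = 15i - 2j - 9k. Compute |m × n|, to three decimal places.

206.119

i: 2·(-9) - (-11)·(-2) = -18 - 22 = -40
j: (-11)·15 - (-4)·(-9) = -165 - 36 = -201
k: (-4)·(-2) - 2·15 = 8 - 30 = -22
m × n = (-40, -201, -22)
|m × n| = √((-40)² + (-201)² + (-22)²) = √42485 ≈ 206.1189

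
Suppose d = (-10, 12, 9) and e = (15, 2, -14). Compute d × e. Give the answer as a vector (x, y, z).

i: 12·(-14) - 9·2 = -168 - 18 = -186
j: 9·15 - (-10)·(-14) = 135 - 140 = -5
k: (-10)·2 - 12·15 = -20 - 180 = -200
d × e = (-186, -5, -200)

(-186, -5, -200)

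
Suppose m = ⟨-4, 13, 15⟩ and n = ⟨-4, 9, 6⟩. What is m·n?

m · n = (-4)·(-4) + 13·9 + 15·6 = 16 + 117 + 90 = 223

223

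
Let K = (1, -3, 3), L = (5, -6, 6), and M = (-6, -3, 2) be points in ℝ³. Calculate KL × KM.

(3, -17, -21)

KL = (4, -3, 3)
KM = (-7, 0, -1)
i: (-3)·(-1) - 3·0 = 3 - 0 = 3
j: 3·(-7) - 4·(-1) = -21 - (-4) = -17
k: 4·0 - (-3)·(-7) = 0 - 21 = -21
KL × KM = (3, -17, -21)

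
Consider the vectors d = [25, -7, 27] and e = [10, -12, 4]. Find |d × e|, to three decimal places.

411.602

i: (-7)·4 - 27·(-12) = -28 - (-324) = 296
j: 27·10 - 25·4 = 270 - 100 = 170
k: 25·(-12) - (-7)·10 = -300 - (-70) = -230
d × e = (296, 170, -230)
|d × e| = √(296² + 170² + (-230)²) = √169416 ≈ 411.6017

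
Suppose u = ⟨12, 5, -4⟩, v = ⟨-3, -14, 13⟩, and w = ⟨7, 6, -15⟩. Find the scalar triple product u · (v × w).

1494

v × w:
i: (-14)·(-15) - 13·6 = 210 - 78 = 132
j: 13·7 - (-3)·(-15) = 91 - 45 = 46
k: (-3)·6 - (-14)·7 = -18 - (-98) = 80
v × w = (132, 46, 80)
u · (v × w) = 12·132 + 5·46 + (-4)·80 = 1584 + 230 - 320 = 1494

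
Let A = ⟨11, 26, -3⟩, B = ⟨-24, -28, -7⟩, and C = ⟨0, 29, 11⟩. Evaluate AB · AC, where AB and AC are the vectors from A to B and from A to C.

AB = B − A = (-35, -54, -4)
AC = C − A = (-11, 3, 14)
AB · AC = (-35)·(-11) + (-54)·3 + (-4)·14 = 385 - 162 - 56 = 167

167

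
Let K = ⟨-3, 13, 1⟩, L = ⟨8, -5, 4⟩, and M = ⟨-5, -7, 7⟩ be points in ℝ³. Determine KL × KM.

(-48, -72, -256)

KL = (11, -18, 3)
KM = (-2, -20, 6)
i: (-18)·6 - 3·(-20) = -108 - (-60) = -48
j: 3·(-2) - 11·6 = -6 - 66 = -72
k: 11·(-20) - (-18)·(-2) = -220 - 36 = -256
KL × KM = (-48, -72, -256)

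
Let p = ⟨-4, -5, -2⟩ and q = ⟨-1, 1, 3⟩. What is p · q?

-7

p · q = (-4)·(-1) + (-5)·1 + (-2)·3 = 4 - 5 - 6 = -7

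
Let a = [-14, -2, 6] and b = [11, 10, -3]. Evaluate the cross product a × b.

i: (-2)·(-3) - 6·10 = 6 - 60 = -54
j: 6·11 - (-14)·(-3) = 66 - 42 = 24
k: (-14)·10 - (-2)·11 = -140 - (-22) = -118
a × b = (-54, 24, -118)

(-54, 24, -118)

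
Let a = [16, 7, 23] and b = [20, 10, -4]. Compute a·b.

298

a · b = 16·20 + 7·10 + 23·(-4) = 320 + 70 - 92 = 298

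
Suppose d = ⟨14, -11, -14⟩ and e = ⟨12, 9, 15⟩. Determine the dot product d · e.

d · e = 14·12 + (-11)·9 + (-14)·15 = 168 - 99 - 210 = -141

-141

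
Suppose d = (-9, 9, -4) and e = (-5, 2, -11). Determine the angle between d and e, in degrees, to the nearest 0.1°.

d · e = (-9)·(-5) + 9·2 + (-4)·(-11) = 45 + 18 + 44 = 107
|d|² = 81 + 81 + 16 = 178,  |d| = √178 ≈ 13.341664
|e|² = 25 + 4 + 121 = 150,  |e| = √150 ≈ 12.247449
cos θ = 107 / (13.341664 · 12.247449) ≈ 0.65483
θ = arccos(0.65483) ≈ 49.1°

49.1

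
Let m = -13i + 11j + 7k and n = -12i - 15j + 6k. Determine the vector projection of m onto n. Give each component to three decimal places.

(-0.978, -1.222, 0.489)

m · n = (-13)·(-12) + 11·(-15) + 7·6 = 156 - 165 + 42 = 33
|n|² = 144 + 225 + 36 = 405
proj_n m = (33/405) · (-12, -15, 6) ≈ (-0.978, -1.222, 0.489)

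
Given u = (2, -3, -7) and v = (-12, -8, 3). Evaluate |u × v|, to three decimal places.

114.075

i: (-3)·3 - (-7)·(-8) = -9 - 56 = -65
j: (-7)·(-12) - 2·3 = 84 - 6 = 78
k: 2·(-8) - (-3)·(-12) = -16 - 36 = -52
u × v = (-65, 78, -52)
|u × v| = √((-65)² + 78² + (-52)²) = √13013 ≈ 114.0745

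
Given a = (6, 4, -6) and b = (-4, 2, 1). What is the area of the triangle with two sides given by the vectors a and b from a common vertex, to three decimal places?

18.466

i: 4·1 - (-6)·2 = 4 - (-12) = 16
j: (-6)·(-4) - 6·1 = 24 - 6 = 18
k: 6·2 - 4·(-4) = 12 - (-16) = 28
a × b = (16, 18, 28)
|a × b| = √(16² + 18² + 28²) = √1364 ≈ 36.9324
area = ½ · 36.9324 ≈ 18.466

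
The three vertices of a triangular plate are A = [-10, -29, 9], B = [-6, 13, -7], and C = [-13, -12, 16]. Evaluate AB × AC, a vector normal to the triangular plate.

AB = (4, 42, -16)
AC = (-3, 17, 7)
i: 42·7 - (-16)·17 = 294 - (-272) = 566
j: (-16)·(-3) - 4·7 = 48 - 28 = 20
k: 4·17 - 42·(-3) = 68 - (-126) = 194
AB × AC = (566, 20, 194)

(566, 20, 194)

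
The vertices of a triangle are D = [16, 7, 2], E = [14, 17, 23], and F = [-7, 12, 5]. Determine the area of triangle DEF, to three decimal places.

DE = (-2, 10, 21),  DF = (-23, 5, 3)
i: 10·3 - 21·5 = 30 - 105 = -75
j: 21·(-23) - (-2)·3 = -483 - (-6) = -477
k: (-2)·5 - 10·(-23) = -10 - (-230) = 220
DE × DF = (-75, -477, 220)
|DE × DF| = √281554 ≈ 530.6166
area = ½ · 530.6166 ≈ 265.308

265.308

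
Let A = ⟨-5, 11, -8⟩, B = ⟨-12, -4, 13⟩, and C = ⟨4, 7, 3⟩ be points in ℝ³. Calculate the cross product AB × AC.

AB = (-7, -15, 21)
AC = (9, -4, 11)
i: (-15)·11 - 21·(-4) = -165 - (-84) = -81
j: 21·9 - (-7)·11 = 189 - (-77) = 266
k: (-7)·(-4) - (-15)·9 = 28 - (-135) = 163
AB × AC = (-81, 266, 163)

(-81, 266, 163)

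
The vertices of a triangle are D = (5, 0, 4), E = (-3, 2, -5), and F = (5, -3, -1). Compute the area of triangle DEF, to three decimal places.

DE = (-8, 2, -9),  DF = (0, -3, -5)
i: 2·(-5) - (-9)·(-3) = -10 - 27 = -37
j: (-9)·0 - (-8)·(-5) = 0 - 40 = -40
k: (-8)·(-3) - 2·0 = 24 - 0 = 24
DE × DF = (-37, -40, 24)
|DE × DF| = √3545 ≈ 59.5399
area = ½ · 59.5399 ≈ 29.770

29.770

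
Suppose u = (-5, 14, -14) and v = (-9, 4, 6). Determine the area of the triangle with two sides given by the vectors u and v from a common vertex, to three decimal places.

i: 14·6 - (-14)·4 = 84 - (-56) = 140
j: (-14)·(-9) - (-5)·6 = 126 - (-30) = 156
k: (-5)·4 - 14·(-9) = -20 - (-126) = 106
u × v = (140, 156, 106)
|u × v| = √(140² + 156² + 106²) = √55172 ≈ 234.8872
area = ½ · 234.8872 ≈ 117.444

117.444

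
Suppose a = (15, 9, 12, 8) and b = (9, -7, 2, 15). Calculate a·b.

216

a · b = 15·9 + 9·(-7) + 12·2 + 8·15 = 135 - 63 + 24 + 120 = 216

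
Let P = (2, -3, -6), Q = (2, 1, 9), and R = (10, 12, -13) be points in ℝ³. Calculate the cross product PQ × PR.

PQ = (0, 4, 15)
PR = (8, 15, -7)
i: 4·(-7) - 15·15 = -28 - 225 = -253
j: 15·8 - 0·(-7) = 120 - 0 = 120
k: 0·15 - 4·8 = 0 - 32 = -32
PQ × PR = (-253, 120, -32)

(-253, 120, -32)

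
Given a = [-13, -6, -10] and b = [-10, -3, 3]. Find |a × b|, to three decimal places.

i: (-6)·3 - (-10)·(-3) = -18 - 30 = -48
j: (-10)·(-10) - (-13)·3 = 100 - (-39) = 139
k: (-13)·(-3) - (-6)·(-10) = 39 - 60 = -21
a × b = (-48, 139, -21)
|a × b| = √((-48)² + 139² + (-21)²) = √22066 ≈ 148.5463

148.546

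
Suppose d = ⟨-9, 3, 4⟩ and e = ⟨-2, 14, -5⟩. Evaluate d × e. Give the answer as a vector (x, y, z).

i: 3·(-5) - 4·14 = -15 - 56 = -71
j: 4·(-2) - (-9)·(-5) = -8 - 45 = -53
k: (-9)·14 - 3·(-2) = -126 - (-6) = -120
d × e = (-71, -53, -120)

(-71, -53, -120)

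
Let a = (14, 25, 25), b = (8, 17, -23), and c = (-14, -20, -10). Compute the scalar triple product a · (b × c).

b × c:
i: 17·(-10) - (-23)·(-20) = -170 - 460 = -630
j: (-23)·(-14) - 8·(-10) = 322 - (-80) = 402
k: 8·(-20) - 17·(-14) = -160 - (-238) = 78
b × c = (-630, 402, 78)
a · (b × c) = 14·(-630) + 25·402 + 25·78 = -8820 + 10050 + 1950 = 3180

3180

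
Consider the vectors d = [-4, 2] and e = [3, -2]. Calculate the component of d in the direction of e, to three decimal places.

d · e = (-4)·3 + 2·(-2) = -12 - 4 = -16
|e| = √(9 + 4) = √13 ≈ 3.6056
comp_e d = -16 / √13 ≈ -4.438

-4.438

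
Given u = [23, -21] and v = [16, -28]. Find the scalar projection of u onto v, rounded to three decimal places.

29.644

u · v = 23·16 + (-21)·(-28) = 368 + 588 = 956
|v| = √(256 + 784) = √1040 ≈ 32.2490
comp_v u = 956 / √1040 ≈ 29.644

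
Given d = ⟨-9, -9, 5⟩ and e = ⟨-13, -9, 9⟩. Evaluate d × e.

i: (-9)·9 - 5·(-9) = -81 - (-45) = -36
j: 5·(-13) - (-9)·9 = -65 - (-81) = 16
k: (-9)·(-9) - (-9)·(-13) = 81 - 117 = -36
d × e = (-36, 16, -36)

(-36, 16, -36)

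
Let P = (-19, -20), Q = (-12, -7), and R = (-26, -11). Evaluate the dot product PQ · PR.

68

PQ = Q − P = (7, 13)
PR = R − P = (-7, 9)
PQ · PR = 7·(-7) + 13·9 = -49 + 117 = 68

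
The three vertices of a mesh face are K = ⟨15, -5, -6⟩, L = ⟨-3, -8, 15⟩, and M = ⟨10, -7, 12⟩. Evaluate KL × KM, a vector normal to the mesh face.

(-12, 219, 21)

KL = (-18, -3, 21)
KM = (-5, -2, 18)
i: (-3)·18 - 21·(-2) = -54 - (-42) = -12
j: 21·(-5) - (-18)·18 = -105 - (-324) = 219
k: (-18)·(-2) - (-3)·(-5) = 36 - 15 = 21
KL × KM = (-12, 219, 21)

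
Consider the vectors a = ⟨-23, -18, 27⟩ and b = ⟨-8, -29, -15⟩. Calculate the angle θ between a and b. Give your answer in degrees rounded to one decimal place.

a · b = (-23)·(-8) + (-18)·(-29) + 27·(-15) = 184 + 522 - 405 = 301
|a|² = 529 + 324 + 729 = 1582,  |a| = √1582 ≈ 39.774364
|b|² = 64 + 841 + 225 = 1130,  |b| = √1130 ≈ 33.615473
cos θ = 301 / (39.774364 · 33.615473) ≈ 0.22513
θ = arccos(0.22513) ≈ 77.0°

77.0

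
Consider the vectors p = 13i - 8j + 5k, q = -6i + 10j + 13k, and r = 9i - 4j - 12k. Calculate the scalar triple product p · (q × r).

q × r:
i: 10·(-12) - 13·(-4) = -120 - (-52) = -68
j: 13·9 - (-6)·(-12) = 117 - 72 = 45
k: (-6)·(-4) - 10·9 = 24 - 90 = -66
q × r = (-68, 45, -66)
p · (q × r) = 13·(-68) + (-8)·45 + 5·(-66) = -884 - 360 - 330 = -1574

-1574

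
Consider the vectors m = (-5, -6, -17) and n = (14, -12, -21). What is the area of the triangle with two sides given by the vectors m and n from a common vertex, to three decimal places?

i: (-6)·(-21) - (-17)·(-12) = 126 - 204 = -78
j: (-17)·14 - (-5)·(-21) = -238 - 105 = -343
k: (-5)·(-12) - (-6)·14 = 60 - (-84) = 144
m × n = (-78, -343, 144)
|m × n| = √((-78)² + (-343)² + 144²) = √144469 ≈ 380.0908
area = ½ · 380.0908 ≈ 190.045

190.045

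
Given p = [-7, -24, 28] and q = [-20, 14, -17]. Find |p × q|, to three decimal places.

i: (-24)·(-17) - 28·14 = 408 - 392 = 16
j: 28·(-20) - (-7)·(-17) = -560 - 119 = -679
k: (-7)·14 - (-24)·(-20) = -98 - 480 = -578
p × q = (16, -679, -578)
|p × q| = √(16² + (-679)² + (-578)²) = √795381 ≈ 891.8414

891.841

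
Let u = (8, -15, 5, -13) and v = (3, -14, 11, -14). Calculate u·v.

u · v = 8·3 + (-15)·(-14) + 5·11 + (-13)·(-14) = 24 + 210 + 55 + 182 = 471

471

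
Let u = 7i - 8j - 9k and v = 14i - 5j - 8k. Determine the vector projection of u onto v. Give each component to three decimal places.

(10.316, -3.684, -5.895)

u · v = 7·14 + (-8)·(-5) + (-9)·(-8) = 98 + 40 + 72 = 210
|v|² = 196 + 25 + 64 = 285
proj_v u = (210/285) · (14, -5, -8) ≈ (10.316, -3.684, -5.895)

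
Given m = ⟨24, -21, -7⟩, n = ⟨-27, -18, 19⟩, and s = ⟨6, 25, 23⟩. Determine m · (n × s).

n × s:
i: (-18)·23 - 19·25 = -414 - 475 = -889
j: 19·6 - (-27)·23 = 114 - (-621) = 735
k: (-27)·25 - (-18)·6 = -675 - (-108) = -567
n × s = (-889, 735, -567)
m · (n × s) = 24·(-889) + (-21)·735 + (-7)·(-567) = -21336 - 15435 + 3969 = -32802

-32802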